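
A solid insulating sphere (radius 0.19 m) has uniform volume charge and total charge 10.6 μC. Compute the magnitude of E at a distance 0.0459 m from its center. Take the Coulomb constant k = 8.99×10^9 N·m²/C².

E = 6.38×10^5 V/m

Symmetry ⇒ E = E(r) r̂. Gaussian sphere of radius r = 0.0459 m (r < R).
For a uniform sphere the enclosed fraction is (r/R)³, so Q_enc = (10.6 μC)(0.0459/0.19)³ = 1.494×10^-7 C.
Applying ∮E·dA = Q_enc/ε₀ with Φ = E(4πr²):
E = k|Q_enc|/r² = (8.99×10^9)(1.494×10^-7)/(0.0459)² = 6.38×10^5 N/C.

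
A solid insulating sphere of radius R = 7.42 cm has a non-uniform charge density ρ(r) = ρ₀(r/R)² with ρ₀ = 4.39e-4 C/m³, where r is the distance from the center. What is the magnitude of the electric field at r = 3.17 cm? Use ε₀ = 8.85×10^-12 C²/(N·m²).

E = 5.74e4 N/C

Symmetry ⇒ E = E(r) r̂. Gaussian sphere of radius r = 3.17 cm (r < R).
Integrate the density: Q_enc = 4π ∫₀^r ρ₀(r'/R)^2 r'² dr' = 4πρ₀ r^5/(5·R²) = 6.415×10^-9 C.
Since E is radial and uniform over the Gaussian sphere, Φ = E·4πr² = Q_enc/ε₀.
E = |Q_enc|/(4πε₀r²) = (6.415e-9)/(4π·8.85×10^-12·(0.0317)²) = 5.74×10^4 N/C.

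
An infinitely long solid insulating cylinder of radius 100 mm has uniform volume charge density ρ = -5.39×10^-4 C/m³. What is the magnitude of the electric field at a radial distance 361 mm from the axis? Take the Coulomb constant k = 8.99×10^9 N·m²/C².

Choose a coaxial cylinder of radius r = 361 mm (arbitrary length L) as the Gaussian surface (r > 100 mm, full cross-section enclosed).
λ_enc = ρ·πR² = (-5.39×10^-4)π(0.1)² = -1.693e-5 C/m.
Gauss's law: E·2πrL = λ_enc L/ε₀.
E = 2k|λ_enc|/r = 2(8.99×10^9)(1.693×10^-5)/(0.361) = 8.43e5 N/C.

|E| = 8.43e5 N/C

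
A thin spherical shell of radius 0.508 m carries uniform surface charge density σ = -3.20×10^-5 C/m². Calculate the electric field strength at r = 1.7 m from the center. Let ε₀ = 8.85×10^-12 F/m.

Use a concentric Gaussian sphere at r = 1.7 m (r > 0.508 m).
The entire shell is enclosed: Q_enc = σ·4πR² = (-3.20e-5)·4π·(0.508)² = -1.038e-4 C.
Gauss's law: E·4πr² = Q_enc/ε₀.
E = |Q_enc|/(4πε₀r²) = (1.038×10^-4)/(4π·8.85×10^-12·(1.7)²) = 3.23×10^5 N/C.

|E| = 3.23×10^5 N/C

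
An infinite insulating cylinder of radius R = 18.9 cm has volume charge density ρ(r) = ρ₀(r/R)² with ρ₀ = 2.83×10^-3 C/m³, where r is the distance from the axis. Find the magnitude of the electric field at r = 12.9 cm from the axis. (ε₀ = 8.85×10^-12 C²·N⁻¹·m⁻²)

4.80e6 V/m

Choose a coaxial cylinder of radius r = 12.9 cm (arbitrary length L) as the Gaussian surface (r < R).
Integrating ρ over the cross-section to radius r: λ_enc = (2πρ₀/R²) ∫₀^r r'^3 dr' = 2πρ₀ r^4/(4·R²) = 3.446e-5 C/m.
By Gauss's law (flux through the curved wall only), E·2πrL = λ_enc L/ε₀.
E = |λ_enc|/(2πε₀r) = (3.446e-5)/(2π·8.85×10^-12·0.129) = 4.80×10^6 N/C.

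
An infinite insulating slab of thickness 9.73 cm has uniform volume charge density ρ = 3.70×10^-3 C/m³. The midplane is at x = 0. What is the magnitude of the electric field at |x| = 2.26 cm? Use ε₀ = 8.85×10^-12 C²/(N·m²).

By symmetry E is perpendicular to the slab. A Gaussian pillbox from −2.26 cm to +2.26 cm (face area A) lies entirely within the slab.
Q_enc = ρ·(2x)·A and flux = 2EA, so 2EA = 2ρxA/ε₀ ⇒ E = |ρ|x/ε₀.
E = (3.70×10^-3)(0.0226)/(8.85×10^-12) = 9.45×10^6 N/C.

E ≈ 9.45e6 V/m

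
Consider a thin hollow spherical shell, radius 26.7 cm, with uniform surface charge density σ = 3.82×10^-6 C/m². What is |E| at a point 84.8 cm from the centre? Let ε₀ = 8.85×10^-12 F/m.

Take a concentric spherical Gaussian surface of radius r = 84.8 cm (r > 26.7 cm).
The entire shell is enclosed: Q_enc = σ·4πR² = (3.82×10^-6)·4π·(0.267)² = 3.422×10^-6 C.
Gauss's law: E·4πr² = Q_enc/ε₀.
E = |Q_enc|/(4πε₀r²) = (3.422e-6)/(4π·8.85×10^-12·(0.848)²) = 4.28×10^4 N/C.

E = 4.28×10^4 N/C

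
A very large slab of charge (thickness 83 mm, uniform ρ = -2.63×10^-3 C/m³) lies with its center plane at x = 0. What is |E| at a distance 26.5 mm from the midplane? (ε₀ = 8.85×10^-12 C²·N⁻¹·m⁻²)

By symmetry E is perpendicular to the slab. A Gaussian pillbox from −26.5 mm to +26.5 mm (face area A) lies entirely within the slab.
Q_enc = ρ·(2x)·A and flux = 2EA, so 2EA = 2ρxA/ε₀ ⇒ E = |ρ|x/ε₀.
E = (2.63e-3)(0.0265)/(8.85×10^-12) = 7.88×10^6 N/C.

|E| = 7.88e6 N/C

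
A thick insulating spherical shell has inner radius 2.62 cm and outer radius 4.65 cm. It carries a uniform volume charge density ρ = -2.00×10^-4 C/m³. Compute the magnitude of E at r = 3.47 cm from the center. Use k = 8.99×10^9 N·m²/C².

By spherical symmetry E is radial; choose a Gaussian sphere of radius r = 3.47 cm (within the shell material, 2.62 cm < r < 4.65 cm).
Only the shell between 2.62 cm and r is enclosed: Q_enc = ρ·(4π/3)(r³ − a³) = (-2.00×10^-4)·(4π/3)·((0.0347)³ − (0.0262)³) = -1.994×10^-8 C.
Gauss's law: E·4πr² = Q_enc/ε₀.
E = k|Q_enc|/r² = (8.99×10^9)(1.994e-8)/(0.0347)² = 1.49×10^5 N/C.

|E| ≈ 1.49e5 N/C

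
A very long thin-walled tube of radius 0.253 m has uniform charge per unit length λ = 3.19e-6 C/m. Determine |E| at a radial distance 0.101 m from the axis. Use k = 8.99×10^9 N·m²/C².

Take a coaxial cylindrical Gaussian surface of radius r = 0.101 m and length L (r < 0.253 m, inside the shell).
No charge is enclosed, so Gauss's law gives E·2πrL = 0 ⇒ E = 0.

|E| = 0 N/C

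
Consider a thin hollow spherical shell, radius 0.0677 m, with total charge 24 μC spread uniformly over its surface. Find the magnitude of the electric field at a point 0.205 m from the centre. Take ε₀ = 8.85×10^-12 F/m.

Take a concentric spherical Gaussian surface of radius r = 0.205 m (r > 0.0677 m).
The entire shell is enclosed: Q_enc = 2.40e-5 C.
Since E is radial and uniform over the Gaussian sphere, Φ = E·4πr² = Q_enc/ε₀.
E = |Q_enc|/(4πε₀r²) = (2.40e-5)/(4π·8.85×10^-12·(0.205)²) = 5.14×10^6 N/C.

|E| ≈ 5.14e6 N/C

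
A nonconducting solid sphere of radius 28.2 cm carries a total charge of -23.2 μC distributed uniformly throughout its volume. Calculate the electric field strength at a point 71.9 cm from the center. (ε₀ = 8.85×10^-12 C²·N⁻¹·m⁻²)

Symmetry ⇒ E = E(r) r̂. Gaussian sphere of radius r = 71.9 cm (r > R, so the entire charge is enclosed).
Q_enc = -23.2 μC = -2.32e-5 C.
Gauss's law: E·4πr² = Q_enc/ε₀.
E = |Q_enc|/(4πε₀r²) = (2.32e-5)/(4π·8.85×10^-12·(0.719)²) = 4.04×10^5 N/C.

|E| ≈ 4.04e5 V/m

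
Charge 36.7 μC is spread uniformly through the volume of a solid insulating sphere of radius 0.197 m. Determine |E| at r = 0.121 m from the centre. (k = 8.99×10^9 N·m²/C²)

Use a concentric Gaussian sphere at r = 0.121 m (r < R).
For a uniform sphere the enclosed fraction is (r/R)³, so Q_enc = (36.7 μC)(0.121/0.197)³ = 8.504e-6 C.
Applying ∮E·dA = Q_enc/ε₀ with Φ = E(4πr²):
E = k|Q_enc|/r² = (8.99×10^9)(8.504e-6)/(0.121)² = 5.22e6 N/C.

E ≈ 5.22×10^6 V/m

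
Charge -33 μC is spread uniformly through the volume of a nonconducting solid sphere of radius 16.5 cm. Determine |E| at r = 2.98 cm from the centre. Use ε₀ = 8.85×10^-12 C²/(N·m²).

Use a concentric Gaussian sphere at r = 2.98 cm (r < R).
Only the charge within r is enclosed: Q_enc = Q·(r/R)³ = (-33 μC)·(2.98 cm/16.5 cm)³ = -1.944×10^-7 C.
Since E is radial and uniform over the Gaussian sphere, Φ = E·4πr² = Q_enc/ε₀.
E = |Q_enc|/(4πε₀r²) = (1.944×10^-7)/(4π·8.85×10^-12·(0.0298)²) = 1.97×10^6 N/C.

E = 1.97×10^6 N/C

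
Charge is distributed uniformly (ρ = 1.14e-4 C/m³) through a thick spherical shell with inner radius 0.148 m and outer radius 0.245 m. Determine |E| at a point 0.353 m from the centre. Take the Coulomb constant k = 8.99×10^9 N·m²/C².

E ≈ 3.95×10^5 N/C

By spherical symmetry E is radial; choose a Gaussian sphere of radius r = 0.353 m (r > 0.245 m, enclosing the whole shell).
Q_enc = ρ·(4π/3)(b³ − a³) = (1.14e-4)·(4π/3)·((0.245)³ − (0.148)³) = 5.474×10^-6 C.
By Gauss's law, ∮E·dA = E·4πr² = Q_enc/ε₀.
E = k|Q_enc|/r² = (8.99×10^9)(5.474×10^-6)/(0.353)² = 3.95×10^5 N/C.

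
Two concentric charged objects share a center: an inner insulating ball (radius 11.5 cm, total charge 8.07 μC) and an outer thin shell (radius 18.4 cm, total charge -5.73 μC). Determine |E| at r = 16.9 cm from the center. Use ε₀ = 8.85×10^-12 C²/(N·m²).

|E| = 2.54×10^6 N/C

Use a concentric Gaussian sphere at r = 16.9 cm (between the bodies, 11.5 cm < r < 18.4 cm).
The shell at 18.4 cm lies outside the Gaussian surface, so Q_enc = 8.07 μC = 8.07×10^-6 C.
Since E is radial and uniform over the Gaussian sphere, Φ = E·4πr² = Q_enc/ε₀.
E = |Q_enc|/(4πε₀r²) = (8.07×10^-6)/(4π·8.85×10^-12·(0.169)²) = 2.54×10^6 N/C.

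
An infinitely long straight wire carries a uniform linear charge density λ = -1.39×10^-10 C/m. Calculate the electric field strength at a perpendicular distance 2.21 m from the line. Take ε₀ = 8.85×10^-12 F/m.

|E| = 1.13 V/m

Take a coaxial cylindrical Gaussian surface of radius r = 2.21 m and length L.
Q_enc = λL, so λ_enc = -1.39×10^-10 C/m.
Since E is radial and uniform over the curved surface, Φ = E·2πrL = Q_enc/ε₀ = λ_enc L/ε₀.
E = |λ_enc|/(2πε₀r) = (1.39×10^-10)/(2π·8.85×10^-12·2.21) = 1.13 N/C.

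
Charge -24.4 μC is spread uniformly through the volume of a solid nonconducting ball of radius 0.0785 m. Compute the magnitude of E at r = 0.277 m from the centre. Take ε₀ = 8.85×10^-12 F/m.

Take a concentric spherical Gaussian surface of radius r = 0.277 m (r > R, so the entire charge is enclosed).
Q_enc = -24.4 μC = -2.44×10^-5 C.
Applying ∮E·dA = Q_enc/ε₀ with Φ = E(4πr²):
E = |Q_enc|/(4πε₀r²) = (2.44×10^-5)/(4π·8.85×10^-12·(0.277)²) = 2.86e6 N/C.

2.86e6 N/C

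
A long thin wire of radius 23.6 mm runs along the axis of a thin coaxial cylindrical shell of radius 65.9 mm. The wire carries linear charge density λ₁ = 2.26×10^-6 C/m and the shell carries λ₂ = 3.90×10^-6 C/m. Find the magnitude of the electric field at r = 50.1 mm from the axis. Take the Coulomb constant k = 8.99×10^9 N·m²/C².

By cylindrical symmetry E is radial; use a coaxial Gaussian cylinder of radius 50.1 mm and length L (between the conductors, 23.6 mm < r < 65.9 mm).
Only the inner wire is enclosed; the outer shell contributes nothing inside itself. λ_enc = λ₁ = 2.26e-6 C/m.
Gauss's law: E·2πrL = λ_enc L/ε₀.
E = 2k|λ_enc|/r = 2(8.99×10^9)(2.26×10^-6)/(0.0501) = 8.11×10^5 N/C.

E = 8.11e5 N/C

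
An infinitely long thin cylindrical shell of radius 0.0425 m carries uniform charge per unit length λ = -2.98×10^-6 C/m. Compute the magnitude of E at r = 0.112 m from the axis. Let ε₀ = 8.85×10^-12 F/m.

|E| ≈ 4.78×10^5 V/m

Take a coaxial cylindrical Gaussian surface of radius r = 0.112 m and length L (r > 0.0425 m).
The full line charge is enclosed: λ_enc = -2.98e-6 C/m.
Applying ∮E·dA = Q_enc/ε₀ with the end caps contributing no flux:
E = |λ_enc|/(2πε₀r) = (2.98e-6)/(2π·8.85×10^-12·0.112) = 4.78e5 N/C.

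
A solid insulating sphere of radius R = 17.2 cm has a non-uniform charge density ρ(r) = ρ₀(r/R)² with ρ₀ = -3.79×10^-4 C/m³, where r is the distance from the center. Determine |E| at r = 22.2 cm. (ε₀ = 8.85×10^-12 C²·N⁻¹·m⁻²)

Symmetry ⇒ E = E(r) r̂. Gaussian sphere of radius r = 22.2 cm (r > R, all charge enclosed).
Q_enc = 4π ∫₀^R ρ₀(r'/R)^2 r'² dr' = 4πρ₀R³/5 = -4.847×10^-6 C.
Applying ∮E·dA = Q_enc/ε₀ with Φ = E(4πr²):
E = |Q_enc|/(4πε₀r²) = (4.847e-6)/(4π·8.85×10^-12·(0.222)²) = 8.84e5 N/C.

E ≈ 8.84×10^5 V/m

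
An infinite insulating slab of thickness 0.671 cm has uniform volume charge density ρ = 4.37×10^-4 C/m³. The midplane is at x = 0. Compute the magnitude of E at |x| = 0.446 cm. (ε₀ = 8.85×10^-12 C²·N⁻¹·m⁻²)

The point |x| = 0.446 cm lies outside the slab (half-thickness 0.003355 m). A symmetric pillbox spanning the full slab encloses Q_enc = ρ·d·A.
Flux = 2EA ⇒ E = |ρ|d/(2ε₀), independent of distance outside.
E = (4.37×10^-4)(0.00671)/(2·8.85×10^-12) = 1.66×10^5 N/C.

1.66×10^5 N/C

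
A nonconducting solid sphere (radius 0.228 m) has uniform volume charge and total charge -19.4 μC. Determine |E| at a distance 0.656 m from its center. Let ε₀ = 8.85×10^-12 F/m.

Use a concentric Gaussian sphere at r = 0.656 m (r > R, so the entire charge is enclosed).
Q_enc = -19.4 μC = -1.94×10^-5 C.
Gauss's law: E·4πr² = Q_enc/ε₀.
E = |Q_enc|/(4πε₀r²) = (1.94×10^-5)/(4π·8.85×10^-12·(0.656)²) = 4.05e5 N/C.

4.05×10^5 V/m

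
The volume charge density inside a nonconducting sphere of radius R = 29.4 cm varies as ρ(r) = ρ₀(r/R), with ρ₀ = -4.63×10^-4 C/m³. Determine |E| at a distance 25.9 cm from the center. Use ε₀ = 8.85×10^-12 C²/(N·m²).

2.98e6 N/C

Take a concentric spherical Gaussian surface of radius r = 25.9 cm (r < R).
Q_enc = ∫₀^r ρ(r')·4πr'² dr' = (4πρ₀/R) ∫₀^r r'^3 dr' = 4πρ₀ r^4/(4·R) = -2.226×10^-5 C.
Applying ∮E·dA = Q_enc/ε₀ with Φ = E(4πr²):
E = |Q_enc|/(4πε₀r²) = (2.226×10^-5)/(4π·8.85×10^-12·(0.259)²) = 2.98×10^6 N/C.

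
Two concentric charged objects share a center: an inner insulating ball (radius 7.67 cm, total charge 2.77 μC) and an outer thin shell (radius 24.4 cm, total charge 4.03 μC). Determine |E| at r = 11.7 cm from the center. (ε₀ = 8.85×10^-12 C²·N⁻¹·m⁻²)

Symmetry ⇒ E = E(r) r̂. Gaussian sphere of radius r = 11.7 cm (between the bodies, 7.67 cm < r < 24.4 cm).
Only the inner charge is enclosed; the outer shell contributes nothing inside itself. Q_enc = 2.77 μC = 2.77×10^-6 C.
Gauss's law: E·4πr² = Q_enc/ε₀.
E = |Q_enc|/(4πε₀r²) = (2.77×10^-6)/(4π·8.85×10^-12·(0.117)²) = 1.82×10^6 N/C.

|E| = 1.82e6 N/C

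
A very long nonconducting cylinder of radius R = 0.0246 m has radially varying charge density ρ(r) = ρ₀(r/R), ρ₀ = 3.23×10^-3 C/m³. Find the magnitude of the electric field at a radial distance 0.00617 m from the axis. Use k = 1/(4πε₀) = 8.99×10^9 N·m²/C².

By cylindrical symmetry E is radial; use a coaxial Gaussian cylinder of radius 0.00617 m and length L (r < R).
Integrating ρ over the cross-section to radius r: λ_enc = (2πρ₀/R) ∫₀^r r'^2 dr' = 2πρ₀ r^3/(3·R) = 6.459e-8 C/m.
Gauss's law: E·2πrL = λ_enc L/ε₀.
E = 2k|λ_enc|/r = 2(8.99×10^9)(6.459e-8)/(0.00617) = 1.88×10^5 N/C.

|E| = 1.88×10^5 N/C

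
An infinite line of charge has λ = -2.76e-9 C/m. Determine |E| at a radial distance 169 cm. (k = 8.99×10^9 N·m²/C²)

Coaxial Gaussian cylinder, radius r = 169 cm, length L.
Q_enc = λL, so λ_enc = -2.76e-9 C/m.
Gauss's law: E·2πrL = λ_enc L/ε₀.
E = 2k|λ_enc|/r = 2(8.99×10^9)(2.76e-9)/(1.69) = 29.4 N/C.

|E| = 29.4 V/m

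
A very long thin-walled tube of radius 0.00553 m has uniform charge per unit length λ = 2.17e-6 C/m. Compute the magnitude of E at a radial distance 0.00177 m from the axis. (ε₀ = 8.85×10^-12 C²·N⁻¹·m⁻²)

By cylindrical symmetry E is radial; use a coaxial Gaussian cylinder of radius 0.00177 m and length L (r < 0.00553 m, inside the shell).
All the surface charge lies outside this cylinder: Q_enc = 0, hence E = 0.

|E| = 0 N/C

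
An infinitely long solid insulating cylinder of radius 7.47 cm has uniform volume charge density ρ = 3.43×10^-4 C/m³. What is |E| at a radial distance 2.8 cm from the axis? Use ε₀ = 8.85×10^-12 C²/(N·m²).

|E| = 5.43×10^5 N/C

Coaxial Gaussian cylinder, radius r = 2.8 cm, length L (r < R).
Charge inside radius r per length L is ρ·πr²·L, so λ_enc = ρπr² = 8.448×10^-7 C/m.
Gauss's law: E·2πrL = λ_enc L/ε₀.
E = |λ_enc|/(2πε₀r) = (8.448e-7)/(2π·8.85×10^-12·0.028) = 5.43×10^5 N/C.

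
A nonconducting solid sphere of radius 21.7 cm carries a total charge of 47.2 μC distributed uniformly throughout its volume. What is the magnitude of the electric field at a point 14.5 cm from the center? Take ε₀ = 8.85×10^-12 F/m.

Symmetry ⇒ E = E(r) r̂. Gaussian sphere of radius r = 14.5 cm (r < R).
Only the charge within r is enclosed: Q_enc = Q·(r/R)³ = (47.2 μC)·(14.5 cm/21.7 cm)³ = 1.408×10^-5 C.
Since E is radial and uniform over the Gaussian sphere, Φ = E·4πr² = Q_enc/ε₀.
E = |Q_enc|/(4πε₀r²) = (1.408×10^-5)/(4π·8.85×10^-12·(0.145)²) = 6.02e6 N/C.

|E| ≈ 6.02×10^6 V/m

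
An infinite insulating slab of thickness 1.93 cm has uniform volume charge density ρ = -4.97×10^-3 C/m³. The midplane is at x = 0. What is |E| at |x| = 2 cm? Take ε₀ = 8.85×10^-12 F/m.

E = 5.42e6 N/C

The point |x| = 2 cm lies outside the slab (half-thickness 0.00965 m). A symmetric pillbox spanning the full slab encloses Q_enc = ρ·d·A.
Flux = 2EA ⇒ E = |ρ|d/(2ε₀), independent of distance outside.
E = (4.97e-3)(0.0193)/(2·8.85×10^-12) = 5.42e6 N/C.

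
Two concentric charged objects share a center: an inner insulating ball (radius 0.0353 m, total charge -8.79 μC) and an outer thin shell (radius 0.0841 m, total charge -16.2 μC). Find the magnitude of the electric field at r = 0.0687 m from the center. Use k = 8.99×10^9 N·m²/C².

1.67e7 V/m

Use a concentric Gaussian sphere at r = 0.0687 m (between the bodies, 0.0353 m < r < 0.0841 m).
Only the inner charge is enclosed; the outer shell contributes nothing inside itself. Q_enc = -8.79 μC = -8.79e-6 C.
Since E is radial and uniform over the Gaussian sphere, Φ = E·4πr² = Q_enc/ε₀.
E = k|Q_enc|/r² = (8.99×10^9)(8.79e-6)/(0.0687)² = 1.67×10^7 N/C.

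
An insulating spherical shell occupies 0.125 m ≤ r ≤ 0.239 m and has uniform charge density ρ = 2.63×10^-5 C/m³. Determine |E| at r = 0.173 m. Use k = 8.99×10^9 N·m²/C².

1.07×10^5 N/C

Symmetry ⇒ E = E(r) r̂. Gaussian sphere of radius r = 0.173 m (within the shell material, 0.125 m < r < 0.239 m).
Enclosed charge is the volume from a to r: Q_enc = (4π/3)ρ(r³ − a³) = 3.552×10^-7 C.
Applying ∮E·dA = Q_enc/ε₀ with Φ = E(4πr²):
E = k|Q_enc|/r² = (8.99×10^9)(3.552×10^-7)/(0.173)² = 1.07e5 N/C.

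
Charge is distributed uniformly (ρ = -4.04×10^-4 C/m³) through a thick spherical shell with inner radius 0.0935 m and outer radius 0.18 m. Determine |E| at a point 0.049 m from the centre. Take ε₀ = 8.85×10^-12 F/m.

Symmetry ⇒ E = E(r) r̂. Gaussian sphere of radius r = 0.049 m (r < 0.0935 m, inside the empty cavity).
No charge is enclosed, so by Gauss's law E·4πr² = 0 ⇒ E = 0.

|E| = 0 N/C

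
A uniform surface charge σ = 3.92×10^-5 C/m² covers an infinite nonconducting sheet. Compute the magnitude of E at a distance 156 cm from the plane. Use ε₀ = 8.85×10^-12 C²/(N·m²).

The symmetry is planar: E is normal to the sheet and the same magnitude on both sides. Take a pillbox straddling the sheet with end-cap area A.
Flux Φ = 2EA and Q_enc = σA, so 2EA = σA/ε₀ ⇒ E = |σ|/(2ε₀), independent of distance.
E = |σ|/(2ε₀) = (3.92×10^-5)/(2·8.85×10^-12) = 2.21×10^6 N/C.

|E| ≈ 2.21×10^6 N/C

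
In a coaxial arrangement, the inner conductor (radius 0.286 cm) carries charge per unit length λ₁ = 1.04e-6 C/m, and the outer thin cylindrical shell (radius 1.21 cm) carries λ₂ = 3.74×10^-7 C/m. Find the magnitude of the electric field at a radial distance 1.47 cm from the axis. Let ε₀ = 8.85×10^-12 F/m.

Coaxial Gaussian cylinder, radius r = 1.47 cm, length L (r > 1.21 cm, enclosing both).
λ_enc = λ₁ + λ₂ = (1.04×10^-6) + (3.74e-7) = 1.414×10^-6 C/m.
Applying ∮E·dA = Q_enc/ε₀ with the end caps contributing no flux:
E = |λ_enc|/(2πε₀r) = (1.414×10^-6)/(2π·8.85×10^-12·0.0147) = 1.73×10^6 N/C.

E ≈ 1.73e6 V/m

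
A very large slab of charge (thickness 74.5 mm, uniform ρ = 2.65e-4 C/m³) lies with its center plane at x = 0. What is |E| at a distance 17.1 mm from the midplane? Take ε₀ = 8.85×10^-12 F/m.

|E| ≈ 5.12e5 N/C

By symmetry E is perpendicular to the slab. A Gaussian pillbox from −17.1 mm to +17.1 mm (face area A) lies entirely within the slab.
Q_enc = ρ·(2x)·A and flux = 2EA, so 2EA = 2ρxA/ε₀ ⇒ E = |ρ|x/ε₀.
E = (2.65e-4)(0.0171)/(8.85×10^-12) = 5.12×10^5 N/C.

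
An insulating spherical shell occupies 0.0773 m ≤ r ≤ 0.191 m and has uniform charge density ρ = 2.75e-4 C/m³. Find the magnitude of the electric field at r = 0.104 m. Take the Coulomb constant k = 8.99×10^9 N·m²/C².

E ≈ 6.35×10^5 N/C

Use a concentric Gaussian sphere at r = 0.104 m (within the shell material, 0.0773 m < r < 0.191 m).
Only the shell between 0.0773 m and r is enclosed: Q_enc = ρ·(4π/3)(r³ − a³) = (2.75e-4)·(4π/3)·((0.104)³ − (0.0773)³) = 7.637×10^-7 C.
Gauss's law: E·4πr² = Q_enc/ε₀.
E = k|Q_enc|/r² = (8.99×10^9)(7.637×10^-7)/(0.104)² = 6.35×10^5 N/C.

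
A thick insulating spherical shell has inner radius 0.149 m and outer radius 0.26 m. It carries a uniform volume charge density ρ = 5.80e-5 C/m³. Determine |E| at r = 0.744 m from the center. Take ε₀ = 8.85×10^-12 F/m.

By spherical symmetry E is radial; choose a Gaussian sphere of radius r = 0.744 m (r > 0.26 m, enclosing the whole shell).
Q_enc = ρ·(4π/3)(b³ − a³) = (5.80×10^-5)·(4π/3)·((0.26)³ − (0.149)³) = 3.466×10^-6 C.
Applying ∮E·dA = Q_enc/ε₀ with Φ = E(4πr²):
E = |Q_enc|/(4πε₀r²) = (3.466×10^-6)/(4π·8.85×10^-12·(0.744)²) = 5.63×10^4 N/C.

|E| = 5.63×10^4 N/C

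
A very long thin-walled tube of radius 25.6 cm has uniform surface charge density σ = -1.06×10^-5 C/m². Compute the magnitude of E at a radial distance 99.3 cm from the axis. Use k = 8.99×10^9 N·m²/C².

Take a coaxial cylindrical Gaussian surface of radius r = 99.3 cm and length L (r > 25.6 cm).
The whole shell is enclosed: λ_enc = σ·2πR = (-1.06e-5)·2π·(0.256) = -1.705×10^-5 C/m.
Since E is radial and uniform over the curved surface, Φ = E·2πrL = Q_enc/ε₀ = λ_enc L/ε₀.
E = 2k|λ_enc|/r = 2(8.99×10^9)(1.705e-5)/(0.993) = 3.09e5 N/C.

E = 3.09×10^5 V/m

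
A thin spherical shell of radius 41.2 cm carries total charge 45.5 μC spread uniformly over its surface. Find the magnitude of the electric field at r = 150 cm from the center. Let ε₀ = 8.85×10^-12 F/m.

Use a concentric Gaussian sphere at r = 150 cm (r > 41.2 cm).
The entire shell is enclosed: Q_enc = 4.55×10^-5 C.
Applying ∮E·dA = Q_enc/ε₀ with Φ = E(4πr²):
E = |Q_enc|/(4πε₀r²) = (4.55×10^-5)/(4π·8.85×10^-12·(1.5)²) = 1.82×10^5 N/C.

E ≈ 1.82×10^5 N/C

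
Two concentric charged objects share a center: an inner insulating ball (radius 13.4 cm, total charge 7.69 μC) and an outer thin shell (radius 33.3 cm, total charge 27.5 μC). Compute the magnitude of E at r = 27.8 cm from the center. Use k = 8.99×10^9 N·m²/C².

By spherical symmetry E is radial; choose a Gaussian sphere of radius r = 27.8 cm (between the bodies, 13.4 cm < r < 33.3 cm).
The shell at 33.3 cm lies outside the Gaussian surface, so Q_enc = 7.69 μC = 7.69×10^-6 C.
Applying ∮E·dA = Q_enc/ε₀ with Φ = E(4πr²):
E = k|Q_enc|/r² = (8.99×10^9)(7.69e-6)/(0.278)² = 8.95×10^5 N/C.

|E| = 8.95×10^5 N/C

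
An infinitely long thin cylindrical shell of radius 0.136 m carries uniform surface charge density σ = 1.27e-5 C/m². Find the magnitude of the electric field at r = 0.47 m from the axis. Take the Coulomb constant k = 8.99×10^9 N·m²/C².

Take a coaxial cylindrical Gaussian surface of radius r = 0.47 m and length L (r > 0.136 m).
The whole shell is enclosed: λ_enc = σ·2πR = (1.27×10^-5)·2π·(0.136) = 1.085e-5 C/m.
By Gauss's law (flux through the curved wall only), E·2πrL = λ_enc L/ε₀.
E = 2k|λ_enc|/r = 2(8.99×10^9)(1.085×10^-5)/(0.47) = 4.15×10^5 N/C.

E = 4.15e5 N/C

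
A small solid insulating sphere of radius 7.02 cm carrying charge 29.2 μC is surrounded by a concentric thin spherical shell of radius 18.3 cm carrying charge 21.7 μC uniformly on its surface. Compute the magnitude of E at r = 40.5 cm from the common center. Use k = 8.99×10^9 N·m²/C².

2.79×10^6 V/m

Take a concentric spherical Gaussian surface of radius r = 40.5 cm (r > 18.3 cm, enclosing both).
Q_enc = (29.2 μC) + (21.7 μC) = 5.09×10^-5 C.
Gauss's law: E·4πr² = Q_enc/ε₀.
E = k|Q_enc|/r² = (8.99×10^9)(5.09e-5)/(0.405)² = 2.79×10^6 N/C.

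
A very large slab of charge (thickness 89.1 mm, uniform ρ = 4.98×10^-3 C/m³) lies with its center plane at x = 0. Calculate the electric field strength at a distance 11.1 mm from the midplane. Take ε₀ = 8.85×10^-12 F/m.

6.25e6 N/C

By symmetry E is perpendicular to the slab. A Gaussian pillbox from −11.1 mm to +11.1 mm (face area A) lies entirely within the slab.
Q_enc = ρ·(2x)·A and flux = 2EA, so 2EA = 2ρxA/ε₀ ⇒ E = |ρ|x/ε₀.
E = (4.98×10^-3)(0.0111)/(8.85×10^-12) = 6.25e6 N/C.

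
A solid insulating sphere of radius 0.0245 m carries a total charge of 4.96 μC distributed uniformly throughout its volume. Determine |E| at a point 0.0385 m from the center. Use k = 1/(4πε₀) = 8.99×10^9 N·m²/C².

Take a concentric spherical Gaussian surface of radius r = 0.0385 m (r > R, so the entire charge is enclosed).
Q_enc = 4.96 μC = 4.96e-6 C.
Since E is radial and uniform over the Gaussian sphere, Φ = E·4πr² = Q_enc/ε₀.
E = k|Q_enc|/r² = (8.99×10^9)(4.96×10^-6)/(0.0385)² = 3.01×10^7 N/C.

|E| ≈ 3.01×10^7 V/m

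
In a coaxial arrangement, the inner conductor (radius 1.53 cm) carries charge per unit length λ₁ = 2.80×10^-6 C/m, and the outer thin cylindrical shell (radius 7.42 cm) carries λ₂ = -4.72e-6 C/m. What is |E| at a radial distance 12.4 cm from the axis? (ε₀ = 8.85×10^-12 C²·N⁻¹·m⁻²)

By cylindrical symmetry E is radial; use a coaxial Gaussian cylinder of radius 12.4 cm and length L (r > 7.42 cm, enclosing both).
λ_enc = λ₁ + λ₂ = (2.80×10^-6) + (-4.72e-6) = -1.92×10^-6 C/m.
Applying ∮E·dA = Q_enc/ε₀ with the end caps contributing no flux:
E = |λ_enc|/(2πε₀r) = (1.92×10^-6)/(2π·8.85×10^-12·0.124) = 2.78e5 N/C.

|E| ≈ 2.78e5 V/m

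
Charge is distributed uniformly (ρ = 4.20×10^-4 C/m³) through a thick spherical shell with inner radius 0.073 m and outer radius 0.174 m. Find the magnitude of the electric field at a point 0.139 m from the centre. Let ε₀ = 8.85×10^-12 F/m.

E ≈ 1.88e6 N/C

Symmetry ⇒ E = E(r) r̂. Gaussian sphere of radius r = 0.139 m (within the shell material, 0.073 m < r < 0.174 m).
Enclosed charge is the volume from a to r: Q_enc = (4π/3)ρ(r³ − a³) = 4.04e-6 C.
By Gauss's law, ∮E·dA = E·4πr² = Q_enc/ε₀.
E = |Q_enc|/(4πε₀r²) = (4.04e-6)/(4π·8.85×10^-12·(0.139)²) = 1.88e6 N/C.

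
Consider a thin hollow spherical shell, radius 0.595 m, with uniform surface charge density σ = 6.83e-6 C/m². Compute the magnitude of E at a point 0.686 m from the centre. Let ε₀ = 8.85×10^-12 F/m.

E ≈ 5.81e5 N/C

Use a concentric Gaussian sphere at r = 0.686 m (r > 0.595 m).
The entire shell is enclosed: Q_enc = σ·4πR² = (6.83×10^-6)·4π·(0.595)² = 3.039×10^-5 C.
Gauss's law: E·4πr² = Q_enc/ε₀.
E = |Q_enc|/(4πε₀r²) = (3.039e-5)/(4π·8.85×10^-12·(0.686)²) = 5.81×10^5 N/C.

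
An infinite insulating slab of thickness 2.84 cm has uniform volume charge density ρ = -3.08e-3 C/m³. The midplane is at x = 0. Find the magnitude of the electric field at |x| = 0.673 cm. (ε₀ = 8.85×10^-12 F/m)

By symmetry E is perpendicular to the slab. A Gaussian pillbox from −0.673 cm to +0.673 cm (face area A) lies entirely within the slab.
Q_enc = ρ·(2x)·A and flux = 2EA, so 2EA = 2ρxA/ε₀ ⇒ E = |ρ|x/ε₀.
E = (3.08×10^-3)(0.00673)/(8.85×10^-12) = 2.34e6 N/C.

2.34×10^6 V/m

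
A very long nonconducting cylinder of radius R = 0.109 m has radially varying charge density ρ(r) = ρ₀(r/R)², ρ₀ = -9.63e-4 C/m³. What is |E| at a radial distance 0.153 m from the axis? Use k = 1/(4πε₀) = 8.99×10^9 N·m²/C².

Choose a coaxial cylinder of radius r = 0.153 m (arbitrary length L) as the Gaussian surface (r > R, full charge per length enclosed).
λ_enc = 2π ∫₀^R ρ₀(r'/R)^2 r' dr' = 2πρ₀R²/4 = -1.797e-5 C/m.
Since E is radial and uniform over the curved surface, Φ = E·2πrL = Q_enc/ε₀ = λ_enc L/ε₀.
E = 2k|λ_enc|/r = 2(8.99×10^9)(1.797×10^-5)/(0.153) = 2.11×10^6 N/C.

E = 2.11e6 N/C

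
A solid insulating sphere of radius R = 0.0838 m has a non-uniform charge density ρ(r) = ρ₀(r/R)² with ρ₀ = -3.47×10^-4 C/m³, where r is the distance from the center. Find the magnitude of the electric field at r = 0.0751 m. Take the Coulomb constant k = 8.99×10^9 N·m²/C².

E ≈ 4.73×10^5 N/C

Take a concentric spherical Gaussian surface of radius r = 0.0751 m (r < R).
Q_enc = ∫₀^r ρ(r')·4πr'² dr' = (4πρ₀/R²) ∫₀^r r'^4 dr' = 4πρ₀ r^5/(5·R²) = -2.967×10^-7 C.
By Gauss's law, ∮E·dA = E·4πr² = Q_enc/ε₀.
E = k|Q_enc|/r² = (8.99×10^9)(2.967×10^-7)/(0.0751)² = 4.73×10^5 N/C.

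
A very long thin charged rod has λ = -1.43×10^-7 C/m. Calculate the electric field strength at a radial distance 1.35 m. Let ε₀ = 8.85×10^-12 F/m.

Coaxial Gaussian cylinder, radius r = 1.35 m, length L.
Q_enc = λL, so λ_enc = -1.43×10^-7 C/m.
Applying ∮E·dA = Q_enc/ε₀ with the end caps contributing no flux:
E = |λ_enc|/(2πε₀r) = (1.43×10^-7)/(2π·8.85×10^-12·1.35) = 1.90×10^3 N/C.

|E| ≈ 1.90e3 N/C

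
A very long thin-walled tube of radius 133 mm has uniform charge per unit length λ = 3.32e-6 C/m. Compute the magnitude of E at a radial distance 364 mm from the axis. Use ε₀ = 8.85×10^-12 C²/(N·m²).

|E| = 1.64×10^5 N/C

By cylindrical symmetry E is radial; use a coaxial Gaussian cylinder of radius 364 mm and length L (r > 133 mm).
The full line charge is enclosed: λ_enc = 3.32×10^-6 C/m.
By Gauss's law (flux through the curved wall only), E·2πrL = λ_enc L/ε₀.
E = |λ_enc|/(2πε₀r) = (3.32e-6)/(2π·8.85×10^-12·0.364) = 1.64×10^5 N/C.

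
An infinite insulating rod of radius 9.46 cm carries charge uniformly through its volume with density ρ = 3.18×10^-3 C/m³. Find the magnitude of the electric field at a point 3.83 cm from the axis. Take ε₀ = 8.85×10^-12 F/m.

Choose a coaxial cylinder of radius r = 3.83 cm (arbitrary length L) as the Gaussian surface (r < R).
Enclosed charge per unit length: λ_enc = ρ·πr² = (3.18×10^-3)π(0.0383)² = 1.465×10^-5 C/m.
Applying ∮E·dA = Q_enc/ε₀ with the end caps contributing no flux:
E = |λ_enc|/(2πε₀r) = (1.465e-5)/(2π·8.85×10^-12·0.0383) = 6.88×10^6 N/C.

|E| ≈ 6.88×10^6 N/C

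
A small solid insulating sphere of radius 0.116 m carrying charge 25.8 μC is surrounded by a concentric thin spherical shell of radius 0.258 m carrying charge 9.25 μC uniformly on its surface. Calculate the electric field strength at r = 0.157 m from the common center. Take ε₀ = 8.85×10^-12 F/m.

|E| = 9.41×10^6 V/m

Symmetry ⇒ E = E(r) r̂. Gaussian sphere of radius r = 0.157 m (between the bodies, 0.116 m < r < 0.258 m).
The shell at 0.258 m lies outside the Gaussian surface, so Q_enc = 25.8 μC = 2.58e-5 C.
Gauss's law: E·4πr² = Q_enc/ε₀.
E = |Q_enc|/(4πε₀r²) = (2.58×10^-5)/(4π·8.85×10^-12·(0.157)²) = 9.41e6 N/C.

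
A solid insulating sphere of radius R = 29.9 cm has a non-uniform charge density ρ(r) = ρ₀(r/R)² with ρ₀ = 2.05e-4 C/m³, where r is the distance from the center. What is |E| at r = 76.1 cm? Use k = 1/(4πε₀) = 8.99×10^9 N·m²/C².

Symmetry ⇒ E = E(r) r̂. Gaussian sphere of radius r = 76.1 cm (r > R, all charge enclosed).
Q_enc = 4π ∫₀^R ρ₀(r'/R)^2 r'² dr' = 4πρ₀R³/5 = 1.377×10^-5 C.
Applying ∮E·dA = Q_enc/ε₀ with Φ = E(4πr²):
E = k|Q_enc|/r² = (8.99×10^9)(1.377×10^-5)/(0.761)² = 2.14×10^5 N/C.

|E| ≈ 2.14×10^5 V/m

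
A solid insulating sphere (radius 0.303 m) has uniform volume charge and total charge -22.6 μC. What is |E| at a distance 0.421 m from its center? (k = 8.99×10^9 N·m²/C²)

1.15e6 V/m

Take a concentric spherical Gaussian surface of radius r = 0.421 m (r > R, so the entire charge is enclosed).
Q_enc = -22.6 μC = -2.26e-5 C.
Gauss's law: E·4πr² = Q_enc/ε₀.
E = k|Q_enc|/r² = (8.99×10^9)(2.26×10^-5)/(0.421)² = 1.15e6 N/C.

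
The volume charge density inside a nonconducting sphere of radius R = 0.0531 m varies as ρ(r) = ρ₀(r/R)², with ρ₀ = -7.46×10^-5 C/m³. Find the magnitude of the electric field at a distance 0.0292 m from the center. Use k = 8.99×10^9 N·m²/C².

E = 1.49e4 N/C

Take a concentric spherical Gaussian surface of radius r = 0.0292 m (r < R).
Integrate the density: Q_enc = 4π ∫₀^r ρ₀(r'/R)^2 r'² dr' = 4πρ₀ r^5/(5·R²) = -1.412×10^-9 C.
Applying ∮E·dA = Q_enc/ε₀ with Φ = E(4πr²):
E = k|Q_enc|/r² = (8.99×10^9)(1.412×10^-9)/(0.0292)² = 1.49×10^4 N/C.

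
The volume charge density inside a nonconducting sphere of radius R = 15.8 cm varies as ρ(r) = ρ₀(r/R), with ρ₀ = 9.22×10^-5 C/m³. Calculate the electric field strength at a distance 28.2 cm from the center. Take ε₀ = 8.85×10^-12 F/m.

Use a concentric Gaussian sphere at r = 28.2 cm (r > R, all charge enclosed).
Q_enc = 4π ∫₀^R ρ₀(r'/R)^1 r'² dr' = 4πρ₀R³/4 = 1.142×10^-6 C.
Gauss's law: E·4πr² = Q_enc/ε₀.
E = |Q_enc|/(4πε₀r²) = (1.142×10^-6)/(4π·8.85×10^-12·(0.282)²) = 1.29×10^5 N/C.

|E| ≈ 1.29e5 N/C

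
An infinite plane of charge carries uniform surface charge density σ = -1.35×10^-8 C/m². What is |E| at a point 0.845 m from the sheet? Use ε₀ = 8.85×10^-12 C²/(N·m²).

The symmetry is planar: E is normal to the sheet and the same magnitude on both sides. Take a pillbox straddling the sheet with end-cap area A.
Only the two end caps contribute flux: Φ = 2EA. With Q_enc = σA, Gauss's law gives E = |σ|/(2ε₀).
E = |σ|/(2ε₀) = (1.35×10^-8)/(2·8.85×10^-12) = 763 N/C.

|E| ≈ 763 V/m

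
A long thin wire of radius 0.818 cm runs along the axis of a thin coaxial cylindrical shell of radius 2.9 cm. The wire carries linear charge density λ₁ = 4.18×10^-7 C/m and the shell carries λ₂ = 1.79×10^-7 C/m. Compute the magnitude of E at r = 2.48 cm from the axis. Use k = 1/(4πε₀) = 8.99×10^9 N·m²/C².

|E| = 3.03e5 V/m

Coaxial Gaussian cylinder, radius r = 2.48 cm, length L (between the conductors, 0.818 cm < r < 2.9 cm).
The shell at 2.9 cm lies outside the Gaussian surface, so λ_enc = λ₁ = 4.18e-7 C/m.
By Gauss's law (flux through the curved wall only), E·2πrL = λ_enc L/ε₀.
E = 2k|λ_enc|/r = 2(8.99×10^9)(4.18×10^-7)/(0.0248) = 3.03×10^5 N/C.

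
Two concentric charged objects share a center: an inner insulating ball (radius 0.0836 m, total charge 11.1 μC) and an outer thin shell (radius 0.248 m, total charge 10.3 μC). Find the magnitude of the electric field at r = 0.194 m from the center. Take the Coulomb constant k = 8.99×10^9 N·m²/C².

E ≈ 2.65×10^6 N/C

Symmetry ⇒ E = E(r) r̂. Gaussian sphere of radius r = 0.194 m (between the bodies, 0.0836 m < r < 0.248 m).
The shell at 0.248 m lies outside the Gaussian surface, so Q_enc = 11.1 μC = 1.11×10^-5 C.
Since E is radial and uniform over the Gaussian sphere, Φ = E·4πr² = Q_enc/ε₀.
E = k|Q_enc|/r² = (8.99×10^9)(1.11×10^-5)/(0.194)² = 2.65×10^6 N/C.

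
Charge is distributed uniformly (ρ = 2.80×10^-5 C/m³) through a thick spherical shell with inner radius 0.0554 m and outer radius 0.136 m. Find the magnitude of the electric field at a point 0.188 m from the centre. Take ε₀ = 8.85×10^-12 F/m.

Use a concentric Gaussian sphere at r = 0.188 m (r > 0.136 m, enclosing the whole shell).
Q_enc = ρ·(4π/3)(b³ − a³) = (2.80×10^-5)·(4π/3)·((0.136)³ − (0.0554)³) = 2.751e-7 C.
Gauss's law: E·4πr² = Q_enc/ε₀.
E = |Q_enc|/(4πε₀r²) = (2.751e-7)/(4π·8.85×10^-12·(0.188)²) = 7.00×10^4 N/C.

7.00×10^4 N/C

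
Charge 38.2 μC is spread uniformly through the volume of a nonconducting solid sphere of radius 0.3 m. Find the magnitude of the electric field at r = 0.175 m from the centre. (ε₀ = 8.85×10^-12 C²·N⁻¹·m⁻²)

E = 2.23e6 V/m

By spherical symmetry E is radial; choose a Gaussian sphere of radius r = 0.175 m (r < R).
For a uniform sphere the enclosed fraction is (r/R)³, so Q_enc = (38.2 μC)(0.175/0.3)³ = 7.583×10^-6 C.
Gauss's law: E·4πr² = Q_enc/ε₀.
E = |Q_enc|/(4πε₀r²) = (7.583×10^-6)/(4π·8.85×10^-12·(0.175)²) = 2.23×10^6 N/C.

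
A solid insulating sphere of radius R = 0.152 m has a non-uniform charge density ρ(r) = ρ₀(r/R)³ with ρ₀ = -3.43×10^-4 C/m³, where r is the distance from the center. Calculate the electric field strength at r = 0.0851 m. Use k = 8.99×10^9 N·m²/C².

By spherical symmetry E is radial; choose a Gaussian sphere of radius r = 0.0851 m (r < R).
Q_enc = ∫₀^r ρ(r')·4πr'² dr' = (4πρ₀/R³) ∫₀^r r'^5 dr' = 4πρ₀ r^6/(6·R³) = -7.77e-8 C.
Applying ∮E·dA = Q_enc/ε₀ with Φ = E(4πr²):
E = k|Q_enc|/r² = (8.99×10^9)(7.77e-8)/(0.0851)² = 9.64×10^4 N/C.

9.64×10^4 V/m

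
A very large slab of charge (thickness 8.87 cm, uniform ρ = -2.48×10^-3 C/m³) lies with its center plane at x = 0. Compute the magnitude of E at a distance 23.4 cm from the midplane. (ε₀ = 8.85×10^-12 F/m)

The point |x| = 23.4 cm lies outside the slab (half-thickness 0.04435 m). A symmetric pillbox spanning the full slab encloses Q_enc = ρ·d·A.
Flux = 2EA ⇒ E = |ρ|d/(2ε₀), independent of distance outside.
E = (2.48×10^-3)(0.0887)/(2·8.85×10^-12) = 1.24×10^7 N/C.

|E| = 1.24e7 V/m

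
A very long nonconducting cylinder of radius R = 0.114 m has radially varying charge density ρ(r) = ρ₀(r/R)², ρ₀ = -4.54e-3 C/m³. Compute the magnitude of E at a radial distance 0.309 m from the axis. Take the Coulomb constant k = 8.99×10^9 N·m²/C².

Coaxial Gaussian cylinder, radius r = 0.309 m, length L (r > R, full charge per length enclosed).
λ_enc = 2π ∫₀^R ρ₀(r'/R)^2 r' dr' = 2πρ₀R²/4 = -9.268×10^-5 C/m.
Gauss's law: E·2πrL = λ_enc L/ε₀.
E = 2k|λ_enc|/r = 2(8.99×10^9)(9.268e-5)/(0.309) = 5.39×10^6 N/C.

5.39×10^6 N/C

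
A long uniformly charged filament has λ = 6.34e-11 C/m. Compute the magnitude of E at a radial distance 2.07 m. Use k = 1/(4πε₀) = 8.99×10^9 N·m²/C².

Choose a coaxial cylinder of radius r = 2.07 m (arbitrary length L) as the Gaussian surface.
Q_enc = λL, so λ_enc = 6.34e-11 C/m.
Gauss's law: E·2πrL = λ_enc L/ε₀.
E = 2k|λ_enc|/r = 2(8.99×10^9)(6.34×10^-11)/(2.07) = 0.551 N/C.

E = 0.551 V/m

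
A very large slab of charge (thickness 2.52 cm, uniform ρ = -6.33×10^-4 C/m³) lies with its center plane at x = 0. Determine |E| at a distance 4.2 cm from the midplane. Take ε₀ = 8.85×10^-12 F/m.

The point |x| = 4.2 cm lies outside the slab (half-thickness 0.0126 m). A symmetric pillbox spanning the full slab encloses Q_enc = ρ·d·A.
Flux = 2EA ⇒ E = |ρ|d/(2ε₀), independent of distance outside.
E = (6.33×10^-4)(0.0252)/(2·8.85×10^-12) = 9.01×10^5 N/C.

|E| = 9.01e5 N/C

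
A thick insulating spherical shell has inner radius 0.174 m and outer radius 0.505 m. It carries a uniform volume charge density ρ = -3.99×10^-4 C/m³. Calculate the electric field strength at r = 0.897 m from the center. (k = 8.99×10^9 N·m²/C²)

|E| ≈ 2.31e6 N/C

Take a concentric spherical Gaussian surface of radius r = 0.897 m (r > 0.505 m, enclosing the whole shell).
Q_enc = ρ·(4π/3)(b³ − a³) = (-3.99×10^-4)·(4π/3)·((0.505)³ − (0.174)³) = -2.064×10^-4 C.
Since E is radial and uniform over the Gaussian sphere, Φ = E·4πr² = Q_enc/ε₀.
E = k|Q_enc|/r² = (8.99×10^9)(2.064e-4)/(0.897)² = 2.31×10^6 N/C.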